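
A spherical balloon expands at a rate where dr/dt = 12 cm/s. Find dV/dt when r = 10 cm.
4800π cm³/s

V = (4/3)πr³
dV/dt = dV/dr · dr/dt = 4πr² · 12
At r = 10: dV/dt = 4800π cm³/s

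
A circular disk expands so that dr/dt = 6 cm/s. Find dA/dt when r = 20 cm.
240π cm²/s

A = πr²
dA/dt = 2πr · dr/dt = 2π(20)(6) = 240π cm²/s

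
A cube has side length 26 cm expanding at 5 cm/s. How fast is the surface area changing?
1560 cm²/s

A = 6s²
dA/dt = 12s · ds/dt = 12·26·5 = 1560 cm²/s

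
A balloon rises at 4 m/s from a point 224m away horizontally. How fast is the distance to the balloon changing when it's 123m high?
492√65305/65305 ≈ 1.925 m/s

z² = 224² + y²
z = √(224² + 123²) = √65305
dz/dt = y/z · dy/dt = 123/√65305 · 4 = 492√65305/65305 ≈ 1.925 m/s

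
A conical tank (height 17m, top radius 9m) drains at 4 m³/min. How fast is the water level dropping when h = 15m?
1156/(18225π) ≈ 0.02019 m/min

r/h = 9/17, so r = (9/17)h
V = (1/3)πr²h = (1/3)π((9/17)h)²h = (27/289)πh³
dV/dh = (81/289)πh²
dh/dt = (dV/dt)/(dV/dh) = -4/((81/289)π·15²) = -1156/(18225π) m/min
The level is dropping at 1156/(18225π) ≈ 0.02019 m/min.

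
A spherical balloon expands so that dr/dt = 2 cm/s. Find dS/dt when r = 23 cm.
368π cm²/s

S = 4πr²
dS/dt = dS/dr · dr/dt = 8πr · 2
At r = 23: dS/dt = 368π cm²/s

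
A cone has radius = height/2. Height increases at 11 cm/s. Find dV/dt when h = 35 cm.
13475π/4 cm³/s

V = (1/3)π(h/2)²h = πh³/12
dV/dt = πh²/4 · 11
At h = 35: dV/dt = 13475π/4 cm³/s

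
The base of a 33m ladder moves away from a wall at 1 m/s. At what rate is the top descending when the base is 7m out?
7√65/260 ≈ 0.2171 m/s

x² + y² = 33²
2x·dx/dt + 2y·dy/dt = 0
dy/dt = -x/y · dx/dt = -7/(4√65) · 1 = -7√65/260 m/s
The top is descending at 7√65/260 ≈ 0.2171 m/s.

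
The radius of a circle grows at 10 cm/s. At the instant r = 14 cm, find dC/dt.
20π cm/s

C = 2πr
dC/dt = 2π · dr/dt = 2π · 10 = 20π cm/s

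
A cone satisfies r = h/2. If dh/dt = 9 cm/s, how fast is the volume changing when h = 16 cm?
576π cm³/s

V = (1/3)π(h/2)²h = πh³/12
dV/dt = πh²/4 · 9
At h = 16: dV/dt = 576π cm³/s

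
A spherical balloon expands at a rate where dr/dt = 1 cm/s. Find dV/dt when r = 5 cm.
100π cm³/s

V = (4/3)πr³
dV/dt = dV/dr · dr/dt = 4πr² · 1
At r = 5: dV/dt = 100π cm³/s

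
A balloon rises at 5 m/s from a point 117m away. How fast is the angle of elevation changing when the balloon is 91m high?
0.026627 rad/s

tan(θ) = y/117
sec²(θ) · dθ/dt = (1/117) · dy/dt
dθ/dt = cos²(θ)/117 · 5 = 117/(117² + 91²) · 5
dθ/dt = 0.026627 rad/s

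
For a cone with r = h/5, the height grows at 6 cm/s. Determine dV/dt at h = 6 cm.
216π/25 cm³/s

V = (1/3)π(h/5)²h = πh³/75
dV/dt = πh²/25 · 6
At h = 6: dV/dt = 216π/25 cm³/s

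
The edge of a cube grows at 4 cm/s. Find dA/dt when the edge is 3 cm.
144 cm²/s

A = 6s²
dA/dt = 12s · ds/dt = 12·3·4 = 144 cm²/s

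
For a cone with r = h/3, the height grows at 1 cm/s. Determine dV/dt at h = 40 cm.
1600π/9 cm³/s

V = (1/3)π(h/3)²h = πh³/27
dV/dt = πh²/9 · 1
At h = 40: dV/dt = 1600π/9 cm³/s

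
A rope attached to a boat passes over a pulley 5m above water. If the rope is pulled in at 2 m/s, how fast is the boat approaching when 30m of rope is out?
12√35/35 ≈ 2.028 m/s

rope² = x² + 5²
x = √(30² - 5²) = 5√35
dx/dt = (rope/x) · d(rope)/dt = (30/(5√35)) · (-2) = -12√35/35 m/s
The boat approaches at 12√35/35 ≈ 2.028 m/s.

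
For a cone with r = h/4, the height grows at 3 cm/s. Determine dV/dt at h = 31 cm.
2883π/16 cm³/s

V = (1/3)π(h/4)²h = πh³/48
dV/dt = πh²/16 · 3
At h = 31: dV/dt = 2883π/16 cm³/s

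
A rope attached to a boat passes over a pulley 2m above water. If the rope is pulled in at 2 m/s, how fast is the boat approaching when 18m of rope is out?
9√5/10 ≈ 2.012 m/s

rope² = x² + 2²
x = √(18² - 2²) = 8√5
dx/dt = (rope/x) · d(rope)/dt = (18/(8√5)) · (-2) = -9√5/10 m/s
The boat approaches at 9√5/10 ≈ 2.012 m/s.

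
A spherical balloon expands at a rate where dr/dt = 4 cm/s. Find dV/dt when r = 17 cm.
4624π cm³/s

V = (4/3)πr³
dV/dt = dV/dr · dr/dt = 4πr² · 4
At r = 17: dV/dt = 4624π cm³/s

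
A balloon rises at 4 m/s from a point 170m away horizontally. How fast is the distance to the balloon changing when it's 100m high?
40√389/389 ≈ 2.028 m/s

z² = 170² + y²
z = √(170² + 100²) = 10√389
dz/dt = y/z · dy/dt = 100/(10√389) · 4 = 40√389/389 ≈ 2.028 m/s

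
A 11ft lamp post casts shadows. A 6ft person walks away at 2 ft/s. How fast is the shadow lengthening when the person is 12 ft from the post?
12/5 ft/s

By similar triangles: 11/(x+s) = 6/s
Solving: s = 6x/5
ds/dt = 6/5 · dx/dt = 6/5 · 2 = 12/5 ft/s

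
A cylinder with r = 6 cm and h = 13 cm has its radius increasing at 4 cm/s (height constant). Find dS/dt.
200π cm²/s

S = 2πrh + 2πr² (lateral + bases)
dS/dt = (2πh + 4πr)·dr/dt = (2π·13 + 4π·6)·4
= 200π cm²/s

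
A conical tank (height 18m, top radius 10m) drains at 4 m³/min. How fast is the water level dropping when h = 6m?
9/(25π) ≈ 0.1146 m/min

r/h = 10/18, so r = (5/9)h
V = (1/3)πr²h = (1/3)π((5/9)h)²h = (25/243)πh³
dV/dh = (25/81)πh²
dh/dt = (dV/dt)/(dV/dh) = -4/((25/81)π·6²) = -9/(25π) m/min
The level is dropping at 9/(25π) ≈ 0.1146 m/min.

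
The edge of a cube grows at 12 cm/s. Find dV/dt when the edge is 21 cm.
15876 cm³/s

V = s³
dV/dt = 3s² · ds/dt = 3·21²·12 = 15876 cm³/s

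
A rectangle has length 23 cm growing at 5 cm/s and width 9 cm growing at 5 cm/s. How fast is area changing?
160 cm²/s

A = lw
dA/dt = w·dl/dt + l·dw/dt = 9·5 + 23·5 = 160 cm²/s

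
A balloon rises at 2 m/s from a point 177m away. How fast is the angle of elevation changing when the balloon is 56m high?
0.010271 rad/s

tan(θ) = y/177
sec²(θ) · dθ/dt = (1/177) · dy/dt
dθ/dt = cos²(θ)/177 · 2 = 177/(177² + 56²) · 2
dθ/dt = 0.010271 rad/s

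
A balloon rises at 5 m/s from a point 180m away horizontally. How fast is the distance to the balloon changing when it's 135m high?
3 m/s

z² = 180² + y²
z = √(180² + 135²) = 225
dz/dt = y/z · dy/dt = 135/225 · 5 = 3 m/s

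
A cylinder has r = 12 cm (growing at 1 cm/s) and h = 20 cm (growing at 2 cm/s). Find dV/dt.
768π cm³/s

V = πr²h
dV/dt = 2πrh·dr/dt + πr²·dh/dt
= 2π(12)(20)(1) + π(12)²(2)
= 768π cm³/s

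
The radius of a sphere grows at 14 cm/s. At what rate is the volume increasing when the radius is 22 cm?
27104π cm³/s

V = (4/3)πr³
dV/dt = dV/dr · dr/dt = 4πr² · 14
At r = 22: dV/dt = 27104π cm³/s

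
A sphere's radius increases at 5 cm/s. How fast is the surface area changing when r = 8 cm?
320π cm²/s

S = 4πr²
dS/dt = dS/dr · dr/dt = 8πr · 5
At r = 8: dS/dt = 320π cm²/s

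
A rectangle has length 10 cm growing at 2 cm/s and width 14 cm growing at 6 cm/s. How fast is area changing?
88 cm²/s

A = lw
dA/dt = w·dl/dt + l·dw/dt = 14·2 + 10·6 = 88 cm²/s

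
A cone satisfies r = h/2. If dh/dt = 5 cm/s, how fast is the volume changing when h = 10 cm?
125π cm³/s

V = (1/3)π(h/2)²h = πh³/12
dV/dt = πh²/4 · 5
At h = 10: dV/dt = 125π cm³/s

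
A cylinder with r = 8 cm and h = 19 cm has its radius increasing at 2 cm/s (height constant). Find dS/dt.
140π cm²/s

S = 2πrh + 2πr² (lateral + bases)
dS/dt = (2πh + 4πr)·dr/dt = (2π·19 + 4π·8)·2
= 140π cm²/s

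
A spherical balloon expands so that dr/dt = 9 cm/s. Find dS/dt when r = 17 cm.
1224π cm²/s

S = 4πr²
dS/dt = dS/dr · dr/dt = 8πr · 9
At r = 17: dS/dt = 1224π cm²/s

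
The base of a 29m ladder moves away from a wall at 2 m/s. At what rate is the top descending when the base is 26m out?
52√165/165 ≈ 4.048 m/s

x² + y² = 29²
2x·dx/dt + 2y·dy/dt = 0
dy/dt = -x/y · dx/dt = -26/√165 · 2 = -52√165/165 m/s
The top is descending at 52√165/165 ≈ 4.048 m/s.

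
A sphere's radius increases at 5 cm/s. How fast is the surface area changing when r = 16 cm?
640π cm²/s

S = 4πr²
dS/dt = dS/dr · dr/dt = 8πr · 5
At r = 16: dS/dt = 640π cm²/s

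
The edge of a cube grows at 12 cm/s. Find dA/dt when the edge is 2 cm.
288 cm²/s

A = 6s²
dA/dt = 12s · ds/dt = 12·2·12 = 288 cm²/s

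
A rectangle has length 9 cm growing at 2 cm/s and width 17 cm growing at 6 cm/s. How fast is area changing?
88 cm²/s

A = lw
dA/dt = w·dl/dt + l·dw/dt = 17·2 + 9·6 = 88 cm²/s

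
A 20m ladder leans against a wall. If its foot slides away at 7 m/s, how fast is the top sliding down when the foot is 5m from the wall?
7√15/15 ≈ 1.807 m/s

x² + y² = 20²
2x·dx/dt + 2y·dy/dt = 0
dy/dt = -x/y · dx/dt = -5/(5√15) · 7 = -7√15/15 m/s
The top is descending at 7√15/15 ≈ 1.807 m/s.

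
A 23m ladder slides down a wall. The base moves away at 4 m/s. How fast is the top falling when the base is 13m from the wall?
13√10/15 ≈ 2.741 m/s

x² + y² = 23²
2x·dx/dt + 2y·dy/dt = 0
dy/dt = -x/y · dx/dt = -13/(6√10) · 4 = -13√10/15 m/s
The top is descending at 13√10/15 ≈ 2.741 m/s.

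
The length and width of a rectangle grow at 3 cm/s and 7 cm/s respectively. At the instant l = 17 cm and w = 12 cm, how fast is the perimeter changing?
20 cm/s

P = 2(l + w)
dP/dt = 2(dl/dt + dw/dt) = 2(3 + 7) = 20 cm/s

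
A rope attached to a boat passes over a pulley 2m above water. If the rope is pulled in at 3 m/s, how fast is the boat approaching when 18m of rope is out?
27√5/20 ≈ 3.019 m/s

rope² = x² + 2²
x = √(18² - 2²) = 8√5
dx/dt = (rope/x) · d(rope)/dt = (18/(8√5)) · (-3) = -27√5/20 m/s
The boat approaches at 27√5/20 ≈ 3.019 m/s.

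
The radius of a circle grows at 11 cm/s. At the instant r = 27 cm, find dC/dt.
22π cm/s

C = 2πr
dC/dt = 2π · dr/dt = 2π · 11 = 22π cm/s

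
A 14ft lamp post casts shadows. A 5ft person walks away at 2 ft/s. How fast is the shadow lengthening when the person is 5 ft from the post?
10/9 ft/s

By similar triangles: 14/(x+s) = 5/s
Solving: s = 5x/9
ds/dt = 5/9 · dx/dt = 5/9 · 2 = 10/9 ft/s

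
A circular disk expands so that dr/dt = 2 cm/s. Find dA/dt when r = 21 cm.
84π cm²/s

A = πr²
dA/dt = 2πr · dr/dt = 2π(21)(2) = 84π cm²/s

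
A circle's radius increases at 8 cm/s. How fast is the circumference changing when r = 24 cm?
16π cm/s

C = 2πr
dC/dt = 2π · dr/dt = 2π · 8 = 16π cm/s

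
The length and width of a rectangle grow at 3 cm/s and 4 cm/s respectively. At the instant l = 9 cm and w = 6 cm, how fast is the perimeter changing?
14 cm/s

P = 2(l + w)
dP/dt = 2(dl/dt + dw/dt) = 2(3 + 4) = 14 cm/s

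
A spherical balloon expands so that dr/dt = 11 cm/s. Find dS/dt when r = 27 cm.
2376π cm²/s

S = 4πr²
dS/dt = dS/dr · dr/dt = 8πr · 11
At r = 27: dS/dt = 2376π cm²/s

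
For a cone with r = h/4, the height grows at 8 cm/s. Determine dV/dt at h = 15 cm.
225π/2 cm³/s

V = (1/3)π(h/4)²h = πh³/48
dV/dt = πh²/16 · 8
At h = 15: dV/dt = 225π/2 cm³/s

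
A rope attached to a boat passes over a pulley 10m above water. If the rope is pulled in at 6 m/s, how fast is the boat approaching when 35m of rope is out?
14√5/5 ≈ 6.261 m/s

rope² = x² + 10²
x = √(35² - 10²) = 15√5
dx/dt = (rope/x) · d(rope)/dt = (35/(15√5)) · (-6) = -14√5/5 m/s
The boat approaches at 14√5/5 ≈ 6.261 m/s.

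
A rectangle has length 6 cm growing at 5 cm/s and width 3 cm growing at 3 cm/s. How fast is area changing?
33 cm²/s

A = lw
dA/dt = w·dl/dt + l·dw/dt = 3·5 + 6·3 = 33 cm²/s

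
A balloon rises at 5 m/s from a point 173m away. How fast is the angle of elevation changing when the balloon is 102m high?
0.021446 rad/s

tan(θ) = y/173
sec²(θ) · dθ/dt = (1/173) · dy/dt
dθ/dt = cos²(θ)/173 · 5 = 173/(173² + 102²) · 5
dθ/dt = 0.021446 rad/s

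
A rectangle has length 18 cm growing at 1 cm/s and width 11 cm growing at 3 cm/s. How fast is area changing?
65 cm²/s

A = lw
dA/dt = w·dl/dt + l·dw/dt = 11·1 + 18·3 = 65 cm²/s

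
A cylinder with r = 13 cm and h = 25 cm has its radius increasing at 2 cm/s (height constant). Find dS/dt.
204π cm²/s

S = 2πrh + 2πr² (lateral + bases)
dS/dt = (2πh + 4πr)·dr/dt = (2π·25 + 4π·13)·2
= 204π cm²/s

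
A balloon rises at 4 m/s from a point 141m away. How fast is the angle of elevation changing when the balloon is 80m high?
0.02146 rad/s

tan(θ) = y/141
sec²(θ) · dθ/dt = (1/141) · dy/dt
dθ/dt = cos²(θ)/141 · 4 = 141/(141² + 80²) · 4
dθ/dt = 0.02146 rad/s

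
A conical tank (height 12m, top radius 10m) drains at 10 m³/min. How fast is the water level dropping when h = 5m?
72/(125π) ≈ 0.1833 m/min

r/h = 10/12, so r = (5/6)h
V = (1/3)πr²h = (1/3)π((5/6)h)²h = (25/108)πh³
dV/dh = (25/36)πh²
dh/dt = (dV/dt)/(dV/dh) = -10/((25/36)π·5²) = -72/(125π) m/min
The level is dropping at 72/(125π) ≈ 0.1833 m/min.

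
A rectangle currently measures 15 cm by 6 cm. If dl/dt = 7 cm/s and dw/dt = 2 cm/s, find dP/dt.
18 cm/s

P = 2(l + w)
dP/dt = 2(dl/dt + dw/dt) = 2(7 + 2) = 18 cm/s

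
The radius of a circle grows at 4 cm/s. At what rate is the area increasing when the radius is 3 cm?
24π cm²/s

A = πr²
dA/dt = 2πr · dr/dt = 2π(3)(4) = 24π cm²/s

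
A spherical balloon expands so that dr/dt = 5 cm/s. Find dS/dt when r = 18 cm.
720π cm²/s

S = 4πr²
dS/dt = dS/dr · dr/dt = 8πr · 5
At r = 18: dS/dt = 720π cm²/s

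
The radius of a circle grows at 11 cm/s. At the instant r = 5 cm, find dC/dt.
22π cm/s

C = 2πr
dC/dt = 2π · dr/dt = 2π · 11 = 22π cm/s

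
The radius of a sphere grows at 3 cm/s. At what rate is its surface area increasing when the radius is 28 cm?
672π cm²/s

S = 4πr²
dS/dt = dS/dr · dr/dt = 8πr · 3
At r = 28: dS/dt = 672π cm²/s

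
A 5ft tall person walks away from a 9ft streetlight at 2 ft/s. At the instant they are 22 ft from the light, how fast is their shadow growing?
5/2 ft/s

By similar triangles: 9/(x+s) = 5/s
Solving: s = 5x/4
ds/dt = 5/4 · dx/dt = 5/4 · 2 = 5/2 ft/s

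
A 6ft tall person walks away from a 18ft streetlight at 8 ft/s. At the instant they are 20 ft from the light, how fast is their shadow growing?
4 ft/s

By similar triangles: 18/(x+s) = 6/s
Solving: s = 6x/12
ds/dt = 6/12 · dx/dt = 1/2 · 8 = 4 ft/s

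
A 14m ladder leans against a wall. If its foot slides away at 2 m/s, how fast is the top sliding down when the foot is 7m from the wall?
2√3/3 ≈ 1.155 m/s

x² + y² = 14²
2x·dx/dt + 2y·dy/dt = 0
dy/dt = -x/y · dx/dt = -7/(7√3) · 2 = -2√3/3 m/s
The top is descending at 2√3/3 ≈ 1.155 m/s.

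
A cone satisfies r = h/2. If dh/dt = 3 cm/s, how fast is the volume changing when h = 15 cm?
675π/4 cm³/s

V = (1/3)π(h/2)²h = πh³/12
dV/dt = πh²/4 · 3
At h = 15: dV/dt = 675π/4 cm³/s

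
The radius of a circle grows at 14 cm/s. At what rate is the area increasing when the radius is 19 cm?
532π cm²/s

A = πr²
dA/dt = 2πr · dr/dt = 2π(19)(14) = 532π cm²/s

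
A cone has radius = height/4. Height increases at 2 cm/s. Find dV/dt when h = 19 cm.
361π/8 cm³/s

V = (1/3)π(h/4)²h = πh³/48
dV/dt = πh²/16 · 2
At h = 19: dV/dt = 361π/8 cm³/s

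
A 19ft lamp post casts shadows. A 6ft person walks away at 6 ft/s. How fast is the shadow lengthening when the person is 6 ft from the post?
36/13 ft/s

By similar triangles: 19/(x+s) = 6/s
Solving: s = 6x/13
ds/dt = 6/13 · dx/dt = 6/13 · 6 = 36/13 ft/s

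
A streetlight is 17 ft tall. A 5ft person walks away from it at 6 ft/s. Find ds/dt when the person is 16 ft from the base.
5/2 ft/s

By similar triangles: 17/(x+s) = 5/s
Solving: s = 5x/12
ds/dt = 5/12 · dx/dt = 5/12 · 6 = 5/2 ft/s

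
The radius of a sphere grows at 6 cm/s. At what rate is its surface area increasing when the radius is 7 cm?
336π cm²/s

S = 4πr²
dS/dt = dS/dr · dr/dt = 8πr · 6
At r = 7: dS/dt = 336π cm²/s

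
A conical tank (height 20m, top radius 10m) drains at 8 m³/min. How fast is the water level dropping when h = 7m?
32/(49π) ≈ 0.2079 m/min

r/h = 10/20, so r = (1/2)h
V = (1/3)πr²h = (1/3)π((1/2)h)²h = (1/12)πh³
dV/dh = (1/4)πh²
dh/dt = (dV/dt)/(dV/dh) = -8/((1/4)π·7²) = -32/(49π) m/min
The level is dropping at 32/(49π) ≈ 0.2079 m/min.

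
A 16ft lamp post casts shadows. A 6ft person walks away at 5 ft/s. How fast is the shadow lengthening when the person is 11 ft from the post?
3 ft/s

By similar triangles: 16/(x+s) = 6/s
Solving: s = 6x/10
ds/dt = 6/10 · dx/dt = 3/5 · 5 = 3 ft/s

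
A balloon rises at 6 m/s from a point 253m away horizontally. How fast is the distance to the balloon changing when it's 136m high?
816√82505/82505 ≈ 2.841 m/s

z² = 253² + y²
z = √(253² + 136²) = √82505
dz/dt = y/z · dy/dt = 136/√82505 · 6 = 816√82505/82505 ≈ 2.841 m/s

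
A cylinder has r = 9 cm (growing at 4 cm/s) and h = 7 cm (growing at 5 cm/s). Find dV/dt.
909π cm³/s

V = πr²h
dV/dt = 2πrh·dr/dt + πr²·dh/dt
= 2π(9)(7)(4) + π(9)²(5)
= 909π cm³/s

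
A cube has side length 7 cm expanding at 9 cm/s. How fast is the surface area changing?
756 cm²/s

A = 6s²
dA/dt = 12s · ds/dt = 12·7·9 = 756 cm²/s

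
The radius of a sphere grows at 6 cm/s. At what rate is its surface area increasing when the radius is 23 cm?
1104π cm²/s

S = 4πr²
dS/dt = dS/dr · dr/dt = 8πr · 6
At r = 23: dS/dt = 1104π cm²/s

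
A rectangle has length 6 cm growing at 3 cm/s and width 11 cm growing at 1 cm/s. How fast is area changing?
39 cm²/s

A = lw
dA/dt = w·dl/dt + l·dw/dt = 11·3 + 6·1 = 39 cm²/s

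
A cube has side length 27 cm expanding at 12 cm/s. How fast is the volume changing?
26244 cm³/s

V = s³
dV/dt = 3s² · ds/dt = 3·27²·12 = 26244 cm³/s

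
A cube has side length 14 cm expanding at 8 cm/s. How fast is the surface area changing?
1344 cm²/s

A = 6s²
dA/dt = 12s · ds/dt = 12·14·8 = 1344 cm²/s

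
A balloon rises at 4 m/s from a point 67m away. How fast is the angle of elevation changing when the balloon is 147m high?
0.010269 rad/s

tan(θ) = y/67
sec²(θ) · dθ/dt = (1/67) · dy/dt
dθ/dt = cos²(θ)/67 · 4 = 67/(67² + 147²) · 4
dθ/dt = 0.010269 rad/s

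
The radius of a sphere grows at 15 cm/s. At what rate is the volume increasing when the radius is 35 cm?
73500π cm³/s

V = (4/3)πr³
dV/dt = dV/dr · dr/dt = 4πr² · 15
At r = 35: dV/dt = 73500π cm³/s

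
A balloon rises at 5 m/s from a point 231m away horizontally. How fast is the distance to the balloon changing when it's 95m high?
475√62386/62386 ≈ 1.902 m/s

z² = 231² + y²
z = √(231² + 95²) = √62386
dz/dt = y/z · dy/dt = 95/√62386 · 5 = 475√62386/62386 ≈ 1.902 m/s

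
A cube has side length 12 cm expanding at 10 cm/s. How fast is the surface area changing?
1440 cm²/s

A = 6s²
dA/dt = 12s · ds/dt = 12·12·10 = 1440 cm²/s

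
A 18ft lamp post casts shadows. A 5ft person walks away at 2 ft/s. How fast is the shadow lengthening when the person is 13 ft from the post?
10/13 ft/s

By similar triangles: 18/(x+s) = 5/s
Solving: s = 5x/13
ds/dt = 5/13 · dx/dt = 5/13 · 2 = 10/13 ft/s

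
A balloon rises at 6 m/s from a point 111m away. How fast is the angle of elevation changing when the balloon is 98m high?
0.030376 rad/s

tan(θ) = y/111
sec²(θ) · dθ/dt = (1/111) · dy/dt
dθ/dt = cos²(θ)/111 · 6 = 111/(111² + 98²) · 6
dθ/dt = 0.030376 rad/s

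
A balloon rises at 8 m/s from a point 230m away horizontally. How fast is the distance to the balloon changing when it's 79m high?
632√59141/59141 ≈ 2.599 m/s

z² = 230² + y²
z = √(230² + 79²) = √59141
dz/dt = y/z · dy/dt = 79/√59141 · 8 = 632√59141/59141 ≈ 2.599 m/s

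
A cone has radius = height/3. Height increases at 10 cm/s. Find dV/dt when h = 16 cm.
2560π/9 cm³/s

V = (1/3)π(h/3)²h = πh³/27
dV/dt = πh²/9 · 10
At h = 16: dV/dt = 2560π/9 cm³/s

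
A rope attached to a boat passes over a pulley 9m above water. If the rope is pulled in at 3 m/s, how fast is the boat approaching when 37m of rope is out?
111√322/644 ≈ 3.093 m/s

rope² = x² + 9²
x = √(37² - 9²) = 2√322
dx/dt = (rope/x) · d(rope)/dt = (37/(2√322)) · (-3) = -111√322/644 m/s
The boat approaches at 111√322/644 ≈ 3.093 m/s.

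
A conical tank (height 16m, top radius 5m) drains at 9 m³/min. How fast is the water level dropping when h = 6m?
64/(25π) ≈ 0.8149 m/min

r/h = 5/16, so r = (5/16)h
V = (1/3)πr²h = (1/3)π((5/16)h)²h = (25/768)πh³
dV/dh = (25/256)πh²
dh/dt = (dV/dt)/(dV/dh) = -9/((25/256)π·6²) = -64/(25π) m/min
The level is dropping at 64/(25π) ≈ 0.8149 m/min.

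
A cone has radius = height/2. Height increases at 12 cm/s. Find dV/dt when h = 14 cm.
588π cm³/s

V = (1/3)π(h/2)²h = πh³/12
dV/dt = πh²/4 · 12
At h = 14: dV/dt = 588π cm³/s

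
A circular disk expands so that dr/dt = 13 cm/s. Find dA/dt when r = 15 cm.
390π cm²/s

A = πr²
dA/dt = 2πr · dr/dt = 2π(15)(13) = 390π cm²/s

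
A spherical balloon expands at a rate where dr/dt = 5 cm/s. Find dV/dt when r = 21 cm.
8820π cm³/s

V = (4/3)πr³
dV/dt = dV/dr · dr/dt = 4πr² · 5
At r = 21: dV/dt = 8820π cm³/s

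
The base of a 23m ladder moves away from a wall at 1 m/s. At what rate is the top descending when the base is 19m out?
19√42/84 ≈ 1.466 m/s

x² + y² = 23²
2x·dx/dt + 2y·dy/dt = 0
dy/dt = -x/y · dx/dt = -19/(2√42) · 1 = -19√42/84 m/s
The top is descending at 19√42/84 ≈ 1.466 m/s.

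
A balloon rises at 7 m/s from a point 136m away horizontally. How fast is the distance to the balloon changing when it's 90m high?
315√6649/6649 ≈ 3.863 m/s

z² = 136² + y²
z = √(136² + 90²) = 2√6649
dz/dt = y/z · dy/dt = 90/(2√6649) · 7 = 315√6649/6649 ≈ 3.863 m/s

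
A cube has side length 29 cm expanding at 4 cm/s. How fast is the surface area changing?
1392 cm²/s

A = 6s²
dA/dt = 12s · ds/dt = 12·29·4 = 1392 cm²/s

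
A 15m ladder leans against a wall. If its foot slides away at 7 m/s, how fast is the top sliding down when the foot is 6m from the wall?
2√21/3 ≈ 3.055 m/s

x² + y² = 15²
2x·dx/dt + 2y·dy/dt = 0
dy/dt = -x/y · dx/dt = -6/(3√21) · 7 = -2√21/3 m/s
The top is descending at 2√21/3 ≈ 3.055 m/s.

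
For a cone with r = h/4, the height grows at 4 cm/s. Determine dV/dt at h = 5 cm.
25π/4 cm³/s

V = (1/3)π(h/4)²h = πh³/48
dV/dt = πh²/16 · 4
At h = 5: dV/dt = 25π/4 cm³/s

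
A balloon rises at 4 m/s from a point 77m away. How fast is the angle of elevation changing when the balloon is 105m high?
0.018167 rad/s

tan(θ) = y/77
sec²(θ) · dθ/dt = (1/77) · dy/dt
dθ/dt = cos²(θ)/77 · 4 = 77/(77² + 105²) · 4
dθ/dt = 0.018167 rad/s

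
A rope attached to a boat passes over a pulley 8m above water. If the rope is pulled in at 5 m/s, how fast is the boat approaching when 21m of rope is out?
105√377/377 ≈ 5.408 m/s

rope² = x² + 8²
x = √(21² - 8²) = √377
dx/dt = (rope/x) · d(rope)/dt = (21/√377) · (-5) = -105√377/377 m/s
The boat approaches at 105√377/377 ≈ 5.408 m/s.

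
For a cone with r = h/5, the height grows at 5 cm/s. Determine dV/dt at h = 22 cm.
484π/5 cm³/s

V = (1/3)π(h/5)²h = πh³/75
dV/dt = πh²/25 · 5
At h = 22: dV/dt = 484π/5 cm³/s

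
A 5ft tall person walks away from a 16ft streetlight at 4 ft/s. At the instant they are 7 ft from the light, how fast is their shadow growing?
20/11 ft/s

By similar triangles: 16/(x+s) = 5/s
Solving: s = 5x/11
ds/dt = 5/11 · dx/dt = 5/11 · 4 = 20/11 ft/s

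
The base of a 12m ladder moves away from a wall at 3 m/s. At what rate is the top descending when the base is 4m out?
3√2/4 ≈ 1.061 m/s

x² + y² = 12²
2x·dx/dt + 2y·dy/dt = 0
dy/dt = -x/y · dx/dt = -4/(8√2) · 3 = -3√2/4 m/s
The top is descending at 3√2/4 ≈ 1.061 m/s.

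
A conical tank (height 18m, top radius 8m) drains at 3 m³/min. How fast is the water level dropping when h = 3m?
27/(16π) ≈ 0.5371 m/min

r/h = 8/18, so r = (4/9)h
V = (1/3)πr²h = (1/3)π((4/9)h)²h = (16/243)πh³
dV/dh = (16/81)πh²
dh/dt = (dV/dt)/(dV/dh) = -3/((16/81)π·3²) = -27/(16π) m/min
The level is dropping at 27/(16π) ≈ 0.5371 m/min.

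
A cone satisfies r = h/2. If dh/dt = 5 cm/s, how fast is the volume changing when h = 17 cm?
1445π/4 cm³/s

V = (1/3)π(h/2)²h = πh³/12
dV/dt = πh²/4 · 5
At h = 17: dV/dt = 1445π/4 cm³/s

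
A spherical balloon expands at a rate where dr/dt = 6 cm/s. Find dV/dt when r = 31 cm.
23064π cm³/s

V = (4/3)πr³
dV/dt = dV/dr · dr/dt = 4πr² · 6
At r = 31: dV/dt = 23064π cm³/s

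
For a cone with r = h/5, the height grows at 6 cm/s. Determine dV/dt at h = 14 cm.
1176π/25 cm³/s

V = (1/3)π(h/5)²h = πh³/75
dV/dt = πh²/25 · 6
At h = 14: dV/dt = 1176π/25 cm³/s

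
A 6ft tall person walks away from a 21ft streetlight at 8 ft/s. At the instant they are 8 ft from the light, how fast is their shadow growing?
16/5 ft/s

By similar triangles: 21/(x+s) = 6/s
Solving: s = 6x/15
ds/dt = 6/15 · dx/dt = 2/5 · 8 = 16/5 ft/s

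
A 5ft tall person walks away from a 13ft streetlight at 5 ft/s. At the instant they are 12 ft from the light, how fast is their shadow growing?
25/8 ft/s

By similar triangles: 13/(x+s) = 5/s
Solving: s = 5x/8
ds/dt = 5/8 · dx/dt = 5/8 · 5 = 25/8 ft/s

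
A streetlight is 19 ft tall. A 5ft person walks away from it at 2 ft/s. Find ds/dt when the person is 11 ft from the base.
5/7 ft/s

By similar triangles: 19/(x+s) = 5/s
Solving: s = 5x/14
ds/dt = 5/14 · dx/dt = 5/14 · 2 = 5/7 ft/s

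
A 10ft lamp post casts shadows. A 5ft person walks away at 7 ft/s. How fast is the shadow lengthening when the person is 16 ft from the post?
7 ft/s

By similar triangles: 10/(x+s) = 5/s
Solving: s = 5x/5
ds/dt = 5/5 · dx/dt = 1 · 7 = 7 ft/s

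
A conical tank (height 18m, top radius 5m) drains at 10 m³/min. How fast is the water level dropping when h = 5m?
648/(125π) ≈ 1.65 m/min

r/h = 5/18, so r = (5/18)h
V = (1/3)πr²h = (1/3)π((5/18)h)²h = (25/972)πh³
dV/dh = (25/324)πh²
dh/dt = (dV/dt)/(dV/dh) = -10/((25/324)π·5²) = -648/(125π) m/min
The level is dropping at 648/(125π) ≈ 1.65 m/min.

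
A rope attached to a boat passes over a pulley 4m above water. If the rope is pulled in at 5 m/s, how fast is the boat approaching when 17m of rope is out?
85√273/273 ≈ 5.144 m/s

rope² = x² + 4²
x = √(17² - 4²) = √273
dx/dt = (rope/x) · d(rope)/dt = (17/√273) · (-5) = -85√273/273 m/s
The boat approaches at 85√273/273 ≈ 5.144 m/s.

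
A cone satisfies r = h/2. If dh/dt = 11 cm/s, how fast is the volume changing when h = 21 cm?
4851π/4 cm³/s

V = (1/3)π(h/2)²h = πh³/12
dV/dt = πh²/4 · 11
At h = 21: dV/dt = 4851π/4 cm³/s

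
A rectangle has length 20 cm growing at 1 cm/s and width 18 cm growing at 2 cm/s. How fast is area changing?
58 cm²/s

A = lw
dA/dt = w·dl/dt + l·dw/dt = 18·1 + 20·2 = 58 cm²/s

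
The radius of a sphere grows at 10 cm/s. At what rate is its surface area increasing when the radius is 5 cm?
400π cm²/s

S = 4πr²
dS/dt = dS/dr · dr/dt = 8πr · 10
At r = 5: dS/dt = 400π cm²/s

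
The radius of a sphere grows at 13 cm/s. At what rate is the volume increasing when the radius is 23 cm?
27508π cm³/s

V = (4/3)πr³
dV/dt = dV/dr · dr/dt = 4πr² · 13
At r = 23: dV/dt = 27508π cm³/s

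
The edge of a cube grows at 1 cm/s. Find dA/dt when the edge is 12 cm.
144 cm²/s

A = 6s²
dA/dt = 12s · ds/dt = 12·12·1 = 144 cm²/s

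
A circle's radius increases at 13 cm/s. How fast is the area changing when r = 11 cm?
286π cm²/s

A = πr²
dA/dt = 2πr · dr/dt = 2π(11)(13) = 286π cm²/s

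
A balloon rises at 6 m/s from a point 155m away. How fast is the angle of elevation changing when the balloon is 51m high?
0.034928 rad/s

tan(θ) = y/155
sec²(θ) · dθ/dt = (1/155) · dy/dt
dθ/dt = cos²(θ)/155 · 6 = 155/(155² + 51²) · 6
dθ/dt = 0.034928 rad/s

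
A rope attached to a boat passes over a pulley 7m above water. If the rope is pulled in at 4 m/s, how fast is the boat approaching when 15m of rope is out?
15√11/11 ≈ 4.523 m/s

rope² = x² + 7²
x = √(15² - 7²) = 4√11
dx/dt = (rope/x) · d(rope)/dt = (15/(4√11)) · (-4) = -15√11/11 m/s
The boat approaches at 15√11/11 ≈ 4.523 m/s.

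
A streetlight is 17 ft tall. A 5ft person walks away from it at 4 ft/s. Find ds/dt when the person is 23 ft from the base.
5/3 ft/s

By similar triangles: 17/(x+s) = 5/s
Solving: s = 5x/12
ds/dt = 5/12 · dx/dt = 5/12 · 4 = 5/3 ft/s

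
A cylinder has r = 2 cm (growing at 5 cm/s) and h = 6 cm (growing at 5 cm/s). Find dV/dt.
140π cm³/s

V = πr²h
dV/dt = 2πrh·dr/dt + πr²·dh/dt
= 2π(2)(6)(5) + π(2)²(5)
= 140π cm³/s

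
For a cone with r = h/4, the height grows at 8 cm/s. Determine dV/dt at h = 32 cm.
512π cm³/s

V = (1/3)π(h/4)²h = πh³/48
dV/dt = πh²/16 · 8
At h = 32: dV/dt = 512π cm³/s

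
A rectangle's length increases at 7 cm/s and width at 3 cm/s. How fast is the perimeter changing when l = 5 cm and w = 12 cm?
20 cm/s

P = 2(l + w)
dP/dt = 2(dl/dt + dw/dt) = 2(7 + 3) = 20 cm/s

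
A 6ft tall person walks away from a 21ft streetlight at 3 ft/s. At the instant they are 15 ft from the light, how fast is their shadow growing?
6/5 ft/s

By similar triangles: 21/(x+s) = 6/s
Solving: s = 6x/15
ds/dt = 6/15 · dx/dt = 2/5 · 3 = 6/5 ft/s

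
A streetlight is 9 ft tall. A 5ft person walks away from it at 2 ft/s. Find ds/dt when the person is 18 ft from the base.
5/2 ft/s

By similar triangles: 9/(x+s) = 5/s
Solving: s = 5x/4
ds/dt = 5/4 · dx/dt = 5/4 · 2 = 5/2 ft/s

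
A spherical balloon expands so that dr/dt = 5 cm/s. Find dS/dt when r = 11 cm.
440π cm²/s

S = 4πr²
dS/dt = dS/dr · dr/dt = 8πr · 5
At r = 11: dS/dt = 440π cm²/s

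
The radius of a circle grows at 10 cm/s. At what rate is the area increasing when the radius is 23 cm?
460π cm²/s

A = πr²
dA/dt = 2πr · dr/dt = 2π(23)(10) = 460π cm²/s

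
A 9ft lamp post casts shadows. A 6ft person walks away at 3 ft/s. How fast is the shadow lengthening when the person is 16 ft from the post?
6 ft/s

By similar triangles: 9/(x+s) = 6/s
Solving: s = 6x/3
ds/dt = 6/3 · dx/dt = 2 · 3 = 6 ft/s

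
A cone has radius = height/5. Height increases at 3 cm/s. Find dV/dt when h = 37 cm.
4107π/25 cm³/s

V = (1/3)π(h/5)²h = πh³/75
dV/dt = πh²/25 · 3
At h = 37: dV/dt = 4107π/25 cm³/s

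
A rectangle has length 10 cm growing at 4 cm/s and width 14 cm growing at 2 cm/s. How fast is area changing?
76 cm²/s

A = lw
dA/dt = w·dl/dt + l·dw/dt = 14·4 + 10·2 = 76 cm²/s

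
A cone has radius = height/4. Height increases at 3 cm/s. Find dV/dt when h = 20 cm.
75π cm³/s

V = (1/3)π(h/4)²h = πh³/48
dV/dt = πh²/16 · 3
At h = 20: dV/dt = 75π cm³/s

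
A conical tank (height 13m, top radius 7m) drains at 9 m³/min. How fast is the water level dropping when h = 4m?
1521/(784π) ≈ 0.6175 m/min

r/h = 7/13, so r = (7/13)h
V = (1/3)πr²h = (1/3)π((7/13)h)²h = (49/507)πh³
dV/dh = (49/169)πh²
dh/dt = (dV/dt)/(dV/dh) = -9/((49/169)π·4²) = -1521/(784π) m/min
The level is dropping at 1521/(784π) ≈ 0.6175 m/min.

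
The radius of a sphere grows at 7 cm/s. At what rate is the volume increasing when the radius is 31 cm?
26908π cm³/s

V = (4/3)πr³
dV/dt = dV/dr · dr/dt = 4πr² · 7
At r = 31: dV/dt = 26908π cm³/s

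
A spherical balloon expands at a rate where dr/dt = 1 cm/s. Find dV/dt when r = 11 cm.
484π cm³/s

V = (4/3)πr³
dV/dt = dV/dr · dr/dt = 4πr² · 1
At r = 11: dV/dt = 484π cm³/s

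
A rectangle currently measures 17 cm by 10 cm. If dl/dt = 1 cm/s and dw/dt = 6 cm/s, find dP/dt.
14 cm/s

P = 2(l + w)
dP/dt = 2(dl/dt + dw/dt) = 2(1 + 6) = 14 cm/s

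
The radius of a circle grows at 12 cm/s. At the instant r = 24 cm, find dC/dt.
24π cm/s

C = 2πr
dC/dt = 2π · dr/dt = 2π · 12 = 24π cm/s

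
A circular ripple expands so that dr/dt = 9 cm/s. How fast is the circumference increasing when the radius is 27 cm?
18π cm/s

C = 2πr
dC/dt = 2π · dr/dt = 2π · 9 = 18π cm/s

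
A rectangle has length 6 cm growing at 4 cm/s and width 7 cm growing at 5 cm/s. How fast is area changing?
58 cm²/s

A = lw
dA/dt = w·dl/dt + l·dw/dt = 7·4 + 6·5 = 58 cm²/s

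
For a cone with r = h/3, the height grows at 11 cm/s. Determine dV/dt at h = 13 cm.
1859π/9 cm³/s

V = (1/3)π(h/3)²h = πh³/27
dV/dt = πh²/9 · 11
At h = 13: dV/dt = 1859π/9 cm³/s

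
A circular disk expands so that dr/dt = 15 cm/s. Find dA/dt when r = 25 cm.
750π cm²/s

A = πr²
dA/dt = 2πr · dr/dt = 2π(25)(15) = 750π cm²/s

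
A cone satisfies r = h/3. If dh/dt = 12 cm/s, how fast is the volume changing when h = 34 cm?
4624π/3 cm³/s

V = (1/3)π(h/3)²h = πh³/27
dV/dt = πh²/9 · 12
At h = 34: dV/dt = 4624π/3 cm³/s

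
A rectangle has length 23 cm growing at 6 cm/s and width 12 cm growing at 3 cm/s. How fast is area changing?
141 cm²/s

A = lw
dA/dt = w·dl/dt + l·dw/dt = 12·6 + 23·3 = 141 cm²/s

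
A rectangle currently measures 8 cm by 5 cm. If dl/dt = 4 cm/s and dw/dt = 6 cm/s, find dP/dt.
20 cm/s

P = 2(l + w)
dP/dt = 2(dl/dt + dw/dt) = 2(4 + 6) = 20 cm/s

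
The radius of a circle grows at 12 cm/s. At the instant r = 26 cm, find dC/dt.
24π cm/s

C = 2πr
dC/dt = 2π · dr/dt = 2π · 12 = 24π cm/s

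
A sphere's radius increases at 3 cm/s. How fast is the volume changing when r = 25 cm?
7500π cm³/s

V = (4/3)πr³
dV/dt = dV/dr · dr/dt = 4πr² · 3
At r = 25: dV/dt = 7500π cm³/s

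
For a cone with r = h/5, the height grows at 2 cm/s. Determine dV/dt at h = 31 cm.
1922π/25 cm³/s

V = (1/3)π(h/5)²h = πh³/75
dV/dt = πh²/25 · 2
At h = 31: dV/dt = 1922π/25 cm³/s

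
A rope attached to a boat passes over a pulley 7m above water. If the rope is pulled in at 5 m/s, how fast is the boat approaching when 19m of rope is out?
95√78/156 ≈ 5.378 m/s

rope² = x² + 7²
x = √(19² - 7²) = 2√78
dx/dt = (rope/x) · d(rope)/dt = (19/(2√78)) · (-5) = -95√78/156 m/s
The boat approaches at 95√78/156 ≈ 5.378 m/s.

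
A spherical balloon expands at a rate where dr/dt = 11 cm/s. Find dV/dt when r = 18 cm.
14256π cm³/s

V = (4/3)πr³
dV/dt = dV/dr · dr/dt = 4πr² · 11
At r = 18: dV/dt = 14256π cm³/s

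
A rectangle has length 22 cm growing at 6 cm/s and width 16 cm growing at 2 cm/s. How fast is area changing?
140 cm²/s

A = lw
dA/dt = w·dl/dt + l·dw/dt = 16·6 + 22·2 = 140 cm²/s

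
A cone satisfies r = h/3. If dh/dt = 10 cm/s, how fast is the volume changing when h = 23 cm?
5290π/9 cm³/s

V = (1/3)π(h/3)²h = πh³/27
dV/dt = πh²/9 · 10
At h = 23: dV/dt = 5290π/9 cm³/s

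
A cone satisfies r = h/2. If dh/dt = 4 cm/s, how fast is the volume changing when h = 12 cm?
144π cm³/s

V = (1/3)π(h/2)²h = πh³/12
dV/dt = πh²/4 · 4
At h = 12: dV/dt = 144π cm³/s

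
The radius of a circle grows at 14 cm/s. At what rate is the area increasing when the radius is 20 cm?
560π cm²/s

A = πr²
dA/dt = 2πr · dr/dt = 2π(20)(14) = 560π cm²/s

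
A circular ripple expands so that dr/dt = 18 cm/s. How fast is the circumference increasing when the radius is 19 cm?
36π cm/s

C = 2πr
dC/dt = 2π · dr/dt = 2π · 18 = 36π cm/s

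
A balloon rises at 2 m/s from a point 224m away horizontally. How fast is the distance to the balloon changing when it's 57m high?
114√2137/10685 ≈ 0.4932 m/s

z² = 224² + y²
z = √(224² + 57²) = 5√2137
dz/dt = y/z · dy/dt = 57/(5√2137) · 2 = 114√2137/10685 ≈ 0.4932 m/s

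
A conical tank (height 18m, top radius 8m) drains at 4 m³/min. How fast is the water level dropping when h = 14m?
81/(784π) ≈ 0.03289 m/min

r/h = 8/18, so r = (4/9)h
V = (1/3)πr²h = (1/3)π((4/9)h)²h = (16/243)πh³
dV/dh = (16/81)πh²
dh/dt = (dV/dt)/(dV/dh) = -4/((16/81)π·14²) = -81/(784π) m/min
The level is dropping at 81/(784π) ≈ 0.03289 m/min.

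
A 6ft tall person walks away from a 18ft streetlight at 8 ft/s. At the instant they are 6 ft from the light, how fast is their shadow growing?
4 ft/s

By similar triangles: 18/(x+s) = 6/s
Solving: s = 6x/12
ds/dt = 6/12 · dx/dt = 1/2 · 8 = 4 ft/s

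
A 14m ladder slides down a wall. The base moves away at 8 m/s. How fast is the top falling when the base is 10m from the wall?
10√6/3 ≈ 8.165 m/s

x² + y² = 14²
2x·dx/dt + 2y·dy/dt = 0
dy/dt = -x/y · dx/dt = -10/(4√6) · 8 = -10√6/3 m/s
The top is descending at 10√6/3 ≈ 8.165 m/s.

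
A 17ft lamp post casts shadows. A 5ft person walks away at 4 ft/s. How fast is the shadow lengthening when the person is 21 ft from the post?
5/3 ft/s

By similar triangles: 17/(x+s) = 5/s
Solving: s = 5x/12
ds/dt = 5/12 · dx/dt = 5/12 · 4 = 5/3 ft/s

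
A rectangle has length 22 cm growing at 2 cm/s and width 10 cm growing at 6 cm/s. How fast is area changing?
152 cm²/s

A = lw
dA/dt = w·dl/dt + l·dw/dt = 10·2 + 22·6 = 152 cm²/s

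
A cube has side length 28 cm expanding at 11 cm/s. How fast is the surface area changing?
3696 cm²/s

A = 6s²
dA/dt = 12s · ds/dt = 12·28·11 = 3696 cm²/s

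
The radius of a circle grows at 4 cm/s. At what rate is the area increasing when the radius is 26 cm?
208π cm²/s

A = πr²
dA/dt = 2πr · dr/dt = 2π(26)(4) = 208π cm²/s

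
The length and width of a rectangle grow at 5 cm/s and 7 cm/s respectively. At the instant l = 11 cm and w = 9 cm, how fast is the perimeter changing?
24 cm/s

P = 2(l + w)
dP/dt = 2(dl/dt + dw/dt) = 2(5 + 7) = 24 cm/s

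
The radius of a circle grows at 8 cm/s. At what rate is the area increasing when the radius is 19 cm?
304π cm²/s

A = πr²
dA/dt = 2πr · dr/dt = 2π(19)(8) = 304π cm²/s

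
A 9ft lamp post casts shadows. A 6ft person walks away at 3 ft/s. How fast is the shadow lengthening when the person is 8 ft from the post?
6 ft/s

By similar triangles: 9/(x+s) = 6/s
Solving: s = 6x/3
ds/dt = 6/3 · dx/dt = 2 · 3 = 6 ft/s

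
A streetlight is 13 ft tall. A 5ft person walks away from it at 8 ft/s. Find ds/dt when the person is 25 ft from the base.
5 ft/s

By similar triangles: 13/(x+s) = 5/s
Solving: s = 5x/8
ds/dt = 5/8 · dx/dt = 5/8 · 8 = 5 ft/s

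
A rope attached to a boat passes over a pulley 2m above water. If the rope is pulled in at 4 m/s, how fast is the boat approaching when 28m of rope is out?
56√195/195 ≈ 4.01 m/s

rope² = x² + 2²
x = √(28² - 2²) = 2√195
dx/dt = (rope/x) · d(rope)/dt = (28/(2√195)) · (-4) = -56√195/195 m/s
The boat approaches at 56√195/195 ≈ 4.01 m/s.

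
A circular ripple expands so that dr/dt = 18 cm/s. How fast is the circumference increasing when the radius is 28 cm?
36π cm/s

C = 2πr
dC/dt = 2π · dr/dt = 2π · 18 = 36π cm/s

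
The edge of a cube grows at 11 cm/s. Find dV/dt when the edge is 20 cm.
13200 cm³/s

V = s³
dV/dt = 3s² · ds/dt = 3·20²·11 = 13200 cm³/s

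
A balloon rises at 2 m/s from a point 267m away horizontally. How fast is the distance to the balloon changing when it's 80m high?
160√77689/77689 ≈ 0.574 m/s

z² = 267² + y²
z = √(267² + 80²) = √77689
dz/dt = y/z · dy/dt = 80/√77689 · 2 = 160√77689/77689 ≈ 0.574 m/s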